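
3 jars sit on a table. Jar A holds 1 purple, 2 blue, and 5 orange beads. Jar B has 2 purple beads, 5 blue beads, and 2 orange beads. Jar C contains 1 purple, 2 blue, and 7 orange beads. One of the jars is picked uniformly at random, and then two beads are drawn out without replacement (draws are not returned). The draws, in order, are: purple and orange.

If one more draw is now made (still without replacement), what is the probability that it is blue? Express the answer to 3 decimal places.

0.399

Under each hypothesis, the probability of the observed sequence is: P(data | jar A) = (1/8)(5/7) = 0.089286; P(data | jar B) = (2/9)(2/8) = 0.055556; P(data | jar C) = (1/10)(7/9) = 0.077778.
Multiplying each by its prior: 1/3 · 0.089286 = 0.029762, 1/3 · 0.055556 = 0.018519, 1/3 · 0.077778 = 0.025926; summing to 0.074206.
The posterior is then P(jar A | data) = 0.40107, P(jar B | data) = 0.24955, P(jar C | data) = 0.34938.
So P(blue next | data) = Σ P(blue next | H) P(H | data) = (1/3)(0.40107) + (5/7)(0.24955) + (1/4)(0.34938) = 0.39929.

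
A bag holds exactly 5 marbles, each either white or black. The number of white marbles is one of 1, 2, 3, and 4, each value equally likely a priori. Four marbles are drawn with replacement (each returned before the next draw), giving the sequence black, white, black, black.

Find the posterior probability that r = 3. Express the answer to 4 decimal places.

0.1644

For each hypothesis, P(data | H) works out to: P(data | r = 1) = (4/5)(1/5)(4/5)(4/5) = 0.1024; P(data | r = 2) = (3/5)(2/5)(3/5)(3/5) = 0.0864; P(data | r = 3) = (2/5)(3/5)(2/5)(2/5) = 0.0384; P(data | r = 4) = (1/5)(4/5)(1/5)(1/5) = 0.0064.
Multiplying each by its prior: 1/4 · 0.1024 = 0.0256, 1/4 · 0.0864 = 0.0216, 1/4 · 0.0384 = 0.0096, 1/4 · 0.0064 = 0.0016; summing to 0.0584.
So P(r = 3 | data) = (0.0096) / (0.0584) = 0.16438.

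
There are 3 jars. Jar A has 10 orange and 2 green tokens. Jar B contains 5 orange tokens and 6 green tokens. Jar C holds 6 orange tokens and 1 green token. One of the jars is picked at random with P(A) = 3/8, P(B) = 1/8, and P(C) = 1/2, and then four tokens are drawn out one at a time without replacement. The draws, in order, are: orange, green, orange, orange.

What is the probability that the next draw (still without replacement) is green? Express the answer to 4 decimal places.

For each hypothesis, P(data | H) works out to: P(data | jar A) = (10/12)(2/11)(9/10)(8/9) = 0.12121; P(data | jar B) = (5/11)(6/10)(4/9)(3/8) = 0.045455; P(data | jar C) = (6/7)(1/6)(5/5)(4/4) = 0.14286.
The prior-weighted likelihoods are 3/8 · 0.12121 = 0.045455, 1/8 · 0.045455 = 0.0056818, 1/2 · 0.14286 = 0.071429; these sum to 0.12256.
Normalising, the posterior is P(jar A | data) = 0.37086, P(jar B | data) = 0.046358, P(jar C | data) = 0.58278.
So P(green next | data) = Σ P(green next | H) P(H | data) = (1/8)(0.37086) + (5/7)(0.046358) + (0)(0.58278) = 0.07947.

0.0795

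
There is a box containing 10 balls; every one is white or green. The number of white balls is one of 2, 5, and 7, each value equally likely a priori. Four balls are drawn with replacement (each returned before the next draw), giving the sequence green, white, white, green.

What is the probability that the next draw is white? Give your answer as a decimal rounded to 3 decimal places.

For each hypothesis, P(data | H) works out to: P(data | r = 2) = (8/10)(2/10)(2/10)(8/10) = 0.0256; P(data | r = 5) = (5/10)(5/10)(5/10)(5/10) = 0.0625; P(data | r = 7) = (3/10)(7/10)(7/10)(3/10) = 0.0441.
Weighting by the prior gives 1/3 · 0.0256 = 0.0085333, 1/3 · 0.0625 = 0.020833, 1/3 · 0.0441 = 0.0147; summing to 0.044067.
Normalising, the posterior is P(r = 2 | data) = 0.19365, P(r = 5 | data) = 0.47277, P(r = 7 | data) = 0.33359.
Averaging over the posterior, P(white next | data) = (1/5)(0.19365) + (1/2)(0.47277) + (7/10)(0.33359) = 0.50862.

0.509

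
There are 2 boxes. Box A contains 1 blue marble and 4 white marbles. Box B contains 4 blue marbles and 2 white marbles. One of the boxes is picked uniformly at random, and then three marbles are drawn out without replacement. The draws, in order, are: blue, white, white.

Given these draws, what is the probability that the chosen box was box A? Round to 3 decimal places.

0.750

Compute the likelihood of the observed sequence for each case: P(data | box A) = (1/5)(4/4)(3/3) = 1/5; P(data | box B) = (4/6)(2/5)(1/4) = 1/15.
Multiplying each by its prior: 1/2 · 1/5 = 1/10, 1/2 · 1/15 = 1/30; summing to 2/15.
Therefore the posterior P(box A | data) = (1/10) / (2/15) = 3/4.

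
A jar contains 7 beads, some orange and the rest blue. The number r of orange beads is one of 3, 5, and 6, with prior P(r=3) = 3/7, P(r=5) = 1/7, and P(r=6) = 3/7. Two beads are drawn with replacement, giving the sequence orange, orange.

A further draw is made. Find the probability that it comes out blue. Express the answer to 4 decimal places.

Under each hypothesis, the probability of the observed sequence is: P(data | r = 3) = (3/7)(3/7) = 9/49; P(data | r = 5) = (5/7)(5/7) = 25/49; P(data | r = 6) = (6/7)(6/7) = 36/49.
The prior-weighted likelihoods are 3/7 · 9/49 = 27/343, 1/7 · 25/49 = 25/343, 3/7 · 36/49 = 108/343; summing to 160/343.
The posterior is then P(r = 3 | data) = 27/160, P(r = 5 | data) = 5/32, P(r = 6 | data) = 27/40.
The predictive probability is P(blue next | data) = (4/7)(27/160) + (2/7)(5/32) + (1/7)(27/40) = 19/80.

0.2375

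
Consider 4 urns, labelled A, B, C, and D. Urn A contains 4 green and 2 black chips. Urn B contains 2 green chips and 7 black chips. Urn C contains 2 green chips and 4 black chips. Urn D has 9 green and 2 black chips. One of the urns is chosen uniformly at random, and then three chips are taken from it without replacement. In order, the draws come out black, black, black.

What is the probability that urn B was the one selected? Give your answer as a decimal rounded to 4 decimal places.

Compute the likelihood of the observed sequence for each case: P(data | urn A) = (2/6)(1/5)(0/4) = 0; P(data | urn B) = (7/9)(6/8)(5/7) = 5/12; P(data | urn C) = (4/6)(3/5)(2/4) = 1/5; P(data | urn D) = (2/11)(1/10)(0/9) = 0.
Multiplying each by its prior: 1/4 · 0 = 0, 1/4 · 5/12 = 5/48, 1/4 · 1/5 = 1/20, 1/4 · 0 = 0; these sum to 37/240.
Therefore the posterior P(urn B | data) = (5/48) / (37/240) = 25/37.

0.6757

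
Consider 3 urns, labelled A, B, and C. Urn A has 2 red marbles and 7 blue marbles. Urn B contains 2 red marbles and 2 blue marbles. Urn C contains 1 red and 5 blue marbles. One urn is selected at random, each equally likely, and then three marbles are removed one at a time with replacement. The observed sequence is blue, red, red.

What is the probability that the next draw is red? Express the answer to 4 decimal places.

0.4015

For each hypothesis, P(data | H) works out to: P(data | urn A) = (7/9)(2/9)(2/9) = 0.038409; P(data | urn B) = (2/4)(2/4)(2/4) = 0.125; P(data | urn C) = (5/6)(1/6)(1/6) = 0.023148.
Multiplying each by its prior: 1/3 · 0.038409 = 0.012803, 1/3 · 0.125 = 0.041667, 1/3 · 0.023148 = 0.007716; these sum to 0.062186.
The posterior is then P(urn A | data) = 0.20588, P(urn B | data) = 0.67004, P(urn C | data) = 0.12408.
Averaging over the posterior, P(red next | data) = (2/9)(0.20588) + (1/2)(0.67004) + (1/6)(0.12408) = 0.40145.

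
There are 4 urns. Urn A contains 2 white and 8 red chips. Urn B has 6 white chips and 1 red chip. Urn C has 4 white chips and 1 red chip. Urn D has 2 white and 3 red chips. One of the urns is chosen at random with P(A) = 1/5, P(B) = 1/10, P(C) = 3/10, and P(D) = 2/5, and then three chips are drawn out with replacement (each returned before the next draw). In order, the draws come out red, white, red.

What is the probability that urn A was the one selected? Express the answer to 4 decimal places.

0.2708

For each hypothesis, P(data | H) works out to: P(data | urn A) = (8/10)(2/10)(8/10) = 0.128; P(data | urn B) = (1/7)(6/7)(1/7) = 0.017493; P(data | urn C) = (1/5)(4/5)(1/5) = 0.032; P(data | urn D) = (3/5)(2/5)(3/5) = 0.144.
Weighting by the prior gives 1/5 · 0.128 = 0.0256, 1/10 · 0.017493 = 0.0017493, 3/10 · 0.032 = 0.0096, 2/5 · 0.144 = 0.0576; summing to 0.094549.
By Bayes' rule, P(urn A | data) = (0.0256) / (0.094549) = 0.27076.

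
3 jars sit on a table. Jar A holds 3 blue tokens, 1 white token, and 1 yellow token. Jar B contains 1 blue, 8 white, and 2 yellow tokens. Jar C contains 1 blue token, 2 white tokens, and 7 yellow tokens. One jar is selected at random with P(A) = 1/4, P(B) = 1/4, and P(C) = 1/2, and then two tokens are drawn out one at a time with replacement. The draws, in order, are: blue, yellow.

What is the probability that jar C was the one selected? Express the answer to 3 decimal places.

0.506

Under each hypothesis, the probability of the observed sequence is: P(data | jar A) = (3/5)(1/5) = 0.12; P(data | jar B) = (1/11)(2/11) = 0.016529; P(data | jar C) = (1/10)(7/10) = 0.07.
Multiplying each by its prior: 1/4 · 0.12 = 0.03, 1/4 · 0.016529 = 0.0041322, 1/2 · 0.07 = 0.035; with total 0.069132.
So P(jar C | data) = (0.035) / (0.069132) = 0.50628.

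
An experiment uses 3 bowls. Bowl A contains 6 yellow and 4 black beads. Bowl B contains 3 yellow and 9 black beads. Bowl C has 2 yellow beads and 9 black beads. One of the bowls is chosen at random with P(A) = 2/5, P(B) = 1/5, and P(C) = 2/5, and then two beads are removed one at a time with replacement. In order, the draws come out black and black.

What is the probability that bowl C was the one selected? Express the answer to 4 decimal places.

0.6027

The likelihood of the observed sequence under each hypothesis: P(data | bowl A) = (4/10)(4/10) = 0.16; P(data | bowl B) = (9/12)(9/12) = 0.5625; P(data | bowl C) = (9/11)(9/11) = 0.66942.
Weighting by the prior gives 2/5 · 0.16 = 0.064, 1/5 · 0.5625 = 0.1125, 2/5 · 0.66942 = 0.26777; with total 0.44427.
So P(bowl C | data) = (0.26777) / (0.44427) = 0.60272.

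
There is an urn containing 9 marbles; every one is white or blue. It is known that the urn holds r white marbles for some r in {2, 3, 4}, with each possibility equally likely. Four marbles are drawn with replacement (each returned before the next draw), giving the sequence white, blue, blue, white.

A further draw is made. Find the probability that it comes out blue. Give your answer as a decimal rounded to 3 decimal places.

0.642

The likelihood of the observed sequence under each hypothesis: P(data | r = 2) = (2/9)(7/9)(7/9)(2/9) = 0.029873; P(data | r = 3) = (3/9)(6/9)(6/9)(3/9) = 0.049383; P(data | r = 4) = (4/9)(5/9)(5/9)(4/9) = 0.060966.
The prior-weighted likelihoods are 1/3 · 0.029873 = 0.0099578, 1/3 · 0.049383 = 0.016461, 1/3 · 0.060966 = 0.020322; summing to 0.046741.
Normalising, the posterior is P(r = 2 | data) = 0.21304, P(r = 3 | data) = 0.35217, P(r = 4 | data) = 0.43478.
The predictive probability is P(blue next | data) = (7/9)(0.21304) + (2/3)(0.35217) + (5/9)(0.43478) = 0.64203.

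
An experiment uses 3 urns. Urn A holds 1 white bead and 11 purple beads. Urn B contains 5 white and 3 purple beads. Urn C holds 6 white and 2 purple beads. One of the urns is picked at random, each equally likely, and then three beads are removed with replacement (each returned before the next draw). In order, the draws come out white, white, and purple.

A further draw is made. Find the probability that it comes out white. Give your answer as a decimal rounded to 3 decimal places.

0.673

Under each hypothesis, the probability of the observed sequence is: P(data | urn A) = (1/12)(1/12)(11/12) = 0.0063657; P(data | urn B) = (5/8)(5/8)(3/8) = 0.14648; P(data | urn C) = (6/8)(6/8)(2/8) = 0.14062.
Weighting by the prior gives 1/3 · 0.0063657 = 0.0021219, 1/3 · 0.14648 = 0.048828, 1/3 · 0.14062 = 0.046875; summing to 0.097825.
Dividing through by the total gives posterior P(urn A | data) = 0.021691, P(urn B | data) = 0.49914, P(urn C | data) = 0.47917.
The predictive probability is P(white next | data) = (1/12)(0.021691) + (5/8)(0.49914) + (3/4)(0.47917) = 0.67315.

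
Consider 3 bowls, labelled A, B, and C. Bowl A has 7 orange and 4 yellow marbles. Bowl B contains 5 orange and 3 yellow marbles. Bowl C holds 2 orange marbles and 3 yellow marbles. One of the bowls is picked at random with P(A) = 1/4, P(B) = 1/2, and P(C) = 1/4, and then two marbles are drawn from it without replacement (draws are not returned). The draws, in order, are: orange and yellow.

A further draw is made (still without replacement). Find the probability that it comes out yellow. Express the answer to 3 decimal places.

0.425

For each hypothesis, P(data | H) works out to: P(data | bowl A) = (7/11)(4/10) = 0.25455; P(data | bowl B) = (5/8)(3/7) = 0.26786; P(data | bowl C) = (2/5)(3/4) = 0.3.
Multiplying each by its prior: 1/4 · 0.25455 = 0.063636, 1/2 · 0.26786 = 0.13393, 1/4 · 0.3 = 0.075; these sum to 0.27256.
Normalising, the posterior is P(bowl A | data) = 0.23347, P(bowl B | data) = 0.49136, P(bowl C | data) = 0.27516.
So P(yellow next | data) = Σ P(yellow next | H) P(H | data) = (1/3)(0.23347) + (1/3)(0.49136) + (2/3)(0.27516) = 0.42505.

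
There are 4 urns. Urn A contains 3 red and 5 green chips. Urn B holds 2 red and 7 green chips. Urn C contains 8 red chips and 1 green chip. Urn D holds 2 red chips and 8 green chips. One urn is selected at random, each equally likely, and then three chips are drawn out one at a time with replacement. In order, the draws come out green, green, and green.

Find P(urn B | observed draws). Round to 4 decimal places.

For each hypothesis, P(data | H) works out to: P(data | urn A) = (5/8)(5/8)(5/8) = 0.24414; P(data | urn B) = (7/9)(7/9)(7/9) = 0.47051; P(data | urn C) = (1/9)(1/9)(1/9) = 0.0013717; P(data | urn D) = (8/10)(8/10)(8/10) = 0.512.
Weighting by the prior gives 1/4 · 0.24414 = 0.061035, 1/4 · 0.47051 = 0.11763, 1/4 · 0.0013717 = 0.00034294, 1/4 · 0.512 = 0.128; these sum to 0.307.
By Bayes' rule, P(urn B | data) = (0.11763) / (0.307) = 0.38314.

0.3831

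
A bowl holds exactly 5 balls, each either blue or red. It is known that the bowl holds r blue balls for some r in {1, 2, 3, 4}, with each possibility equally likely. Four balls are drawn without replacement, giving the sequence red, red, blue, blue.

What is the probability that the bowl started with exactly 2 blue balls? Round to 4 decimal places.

For each hypothesis, P(data | H) works out to: P(data | r = 1) = (4/5)(3/4)(1/3)(0/2) = 0; P(data | r = 2) = (3/5)(2/4)(2/3)(1/2) = 1/10; P(data | r = 3) = (2/5)(1/4)(3/3)(2/2) = 1/10; P(data | r = 4) = (1/5)(0/4) = 0.
The prior-weighted likelihoods are 1/4 · 0 = 0, 1/4 · 1/10 = 1/40, 1/4 · 1/10 = 1/40, 1/4 · 0 = 0; these sum to 1/20.
Hence P(r = 2 | data) = (1/40) / (1/20) = 1/2.

0.5000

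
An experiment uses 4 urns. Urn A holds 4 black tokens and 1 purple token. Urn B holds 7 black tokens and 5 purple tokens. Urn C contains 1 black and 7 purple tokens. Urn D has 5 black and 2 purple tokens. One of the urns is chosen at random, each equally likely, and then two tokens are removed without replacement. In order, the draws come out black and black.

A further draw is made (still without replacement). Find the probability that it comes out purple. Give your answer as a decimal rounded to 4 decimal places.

Compute the likelihood of the observed sequence for each case: P(data | urn A) = (4/5)(3/4) = 0.6; P(data | urn B) = (7/12)(6/11) = 0.31818; P(data | urn C) = (1/8)(0/7) = 0; P(data | urn D) = (5/7)(4/6) = 0.47619.
Multiplying each by its prior: 1/4 · 0.6 = 0.15, 1/4 · 0.31818 = 0.079545, 1/4 · 0 = 0, 1/4 · 0.47619 = 0.11905; with total 0.34859.
The posterior is then P(urn A | data) = 0.4303, P(urn B | data) = 0.22819, P(urn C | data) = 0, P(urn D | data) = 0.34151.
So P(purple next | data) = Σ P(purple next | H) P(H | data) = (1/3)(0.4303) + (1/2)(0.22819) + (2/5)(0.34151) = 0.39413.

0.3941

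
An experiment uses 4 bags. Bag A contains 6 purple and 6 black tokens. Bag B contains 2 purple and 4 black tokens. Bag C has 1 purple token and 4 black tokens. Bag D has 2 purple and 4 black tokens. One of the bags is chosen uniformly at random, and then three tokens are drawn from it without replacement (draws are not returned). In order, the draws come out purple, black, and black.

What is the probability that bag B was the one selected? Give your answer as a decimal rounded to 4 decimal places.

0.2716

Under each hypothesis, the probability of the observed sequence is: P(data | bag A) = (6/12)(6/11)(5/10) = 3/22; P(data | bag B) = (2/6)(4/5)(3/4) = 1/5; P(data | bag C) = (1/5)(4/4)(3/3) = 1/5; P(data | bag D) = (2/6)(4/5)(3/4) = 1/5.
The prior-weighted likelihoods are 1/4 · 3/22 = 3/88, 1/4 · 1/5 = 1/20, 1/4 · 1/5 = 1/20, 1/4 · 1/5 = 1/20; these sum to 81/440.
Therefore the posterior P(bag B | data) = (1/20) / (81/440) = 22/81.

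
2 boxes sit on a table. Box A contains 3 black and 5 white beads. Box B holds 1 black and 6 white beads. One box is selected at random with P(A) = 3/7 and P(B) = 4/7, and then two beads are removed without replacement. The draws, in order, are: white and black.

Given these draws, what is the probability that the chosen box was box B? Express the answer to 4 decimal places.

Under each hypothesis, the probability of the observed sequence is: P(data | box A) = (5/8)(3/7) = 15/56; P(data | box B) = (6/7)(1/6) = 1/7.
Multiplying each by its prior: 3/7 · 15/56 = 45/392, 4/7 · 1/7 = 4/49; these sum to 11/56.
So P(box B | data) = (4/49) / (11/56) = 32/77.

0.4156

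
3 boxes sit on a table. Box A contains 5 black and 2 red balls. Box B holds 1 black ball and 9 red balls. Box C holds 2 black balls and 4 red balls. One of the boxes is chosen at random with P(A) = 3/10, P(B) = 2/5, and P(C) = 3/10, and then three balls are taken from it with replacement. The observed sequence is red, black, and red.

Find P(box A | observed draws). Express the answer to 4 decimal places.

0.1854

Compute the likelihood of the observed sequence for each case: P(data | box A) = (2/7)(5/7)(2/7) = 0.058309; P(data | box B) = (9/10)(1/10)(9/10) = 0.081; P(data | box C) = (4/6)(2/6)(4/6) = 0.14815.
Weighting by the prior gives 3/10 · 0.058309 = 0.017493, 2/5 · 0.081 = 0.0324, 3/10 · 0.14815 = 0.044444; with total 0.094337.
So P(box A | data) = (0.017493) / (0.094337) = 0.18543.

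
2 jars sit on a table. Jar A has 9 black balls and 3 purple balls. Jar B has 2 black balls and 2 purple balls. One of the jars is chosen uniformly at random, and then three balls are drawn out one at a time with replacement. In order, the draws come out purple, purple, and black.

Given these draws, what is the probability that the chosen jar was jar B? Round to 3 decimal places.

Under each hypothesis, the probability of the observed sequence is: P(data | jar A) = (3/12)(3/12)(9/12) = 3/64; P(data | jar B) = (2/4)(2/4)(2/4) = 1/8.
The prior-weighted likelihoods are 1/2 · 3/64 = 3/128, 1/2 · 1/8 = 1/16; these sum to 11/128.
By Bayes' rule, P(jar B | data) = (1/16) / (11/128) = 8/11.

0.727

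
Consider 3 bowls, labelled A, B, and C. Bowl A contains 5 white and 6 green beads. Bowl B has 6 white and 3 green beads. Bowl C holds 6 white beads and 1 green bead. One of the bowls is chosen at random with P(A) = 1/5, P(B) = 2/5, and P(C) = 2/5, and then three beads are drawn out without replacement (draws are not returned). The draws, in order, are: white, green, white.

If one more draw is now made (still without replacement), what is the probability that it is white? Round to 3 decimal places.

For each hypothesis, P(data | H) works out to: P(data | bowl A) = (5/11)(6/10)(4/9) = 0.12121; P(data | bowl B) = (6/9)(3/8)(5/7) = 0.17857; P(data | bowl C) = (6/7)(1/6)(5/5) = 0.14286.
Multiplying each by its prior: 1/5 · 0.12121 = 0.024242, 2/5 · 0.17857 = 0.071429, 2/5 · 0.14286 = 0.057143; these sum to 0.15281.
Normalising, the posterior is P(bowl A | data) = 0.15864, P(bowl B | data) = 0.46742, P(bowl C | data) = 0.37394.
So P(white next | data) = Σ P(white next | H) P(H | data) = (3/8)(0.15864) + (2/3)(0.46742) + (1)(0.37394) = 0.74504.

0.745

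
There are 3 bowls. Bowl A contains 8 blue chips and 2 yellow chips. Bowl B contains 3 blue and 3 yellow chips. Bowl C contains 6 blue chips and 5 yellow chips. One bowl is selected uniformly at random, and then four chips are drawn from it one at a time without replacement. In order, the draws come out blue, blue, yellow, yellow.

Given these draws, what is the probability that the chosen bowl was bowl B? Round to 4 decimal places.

Under each hypothesis, the probability of the observed sequence is: P(data | bowl A) = (8/10)(7/9)(2/8)(1/7) = 0.022222; P(data | bowl B) = (3/6)(2/5)(3/4)(2/3) = 0.1; P(data | bowl C) = (6/11)(5/10)(5/9)(4/8) = 0.075758.
The prior-weighted likelihoods are 1/3 · 0.022222 = 0.0074074, 1/3 · 0.1 = 0.033333, 1/3 · 0.075758 = 0.025253; summing to 0.065993.
Therefore the posterior P(bowl B | data) = (0.033333) / (0.065993) = 0.5051.

0.5051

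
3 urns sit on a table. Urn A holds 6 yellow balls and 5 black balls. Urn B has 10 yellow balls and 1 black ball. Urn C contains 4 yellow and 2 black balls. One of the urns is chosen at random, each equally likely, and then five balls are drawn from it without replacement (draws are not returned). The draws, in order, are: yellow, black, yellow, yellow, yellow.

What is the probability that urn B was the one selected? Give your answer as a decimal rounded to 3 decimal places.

For each hypothesis, P(data | H) works out to: P(data | urn A) = (6/11)(5/10)(5/9)(4/8)(3/7) = 0.032468; P(data | urn B) = (10/11)(1/10)(9/9)(8/8)(7/7) = 0.090909; P(data | urn C) = (4/6)(2/5)(3/4)(2/3)(1/2) = 0.066667.
Multiplying each by its prior: 1/3 · 0.032468 = 0.010823, 1/3 · 0.090909 = 0.030303, 1/3 · 0.066667 = 0.022222; summing to 0.063348.
Therefore the posterior P(urn B | data) = (0.030303) / (0.063348) = 0.47836.

0.478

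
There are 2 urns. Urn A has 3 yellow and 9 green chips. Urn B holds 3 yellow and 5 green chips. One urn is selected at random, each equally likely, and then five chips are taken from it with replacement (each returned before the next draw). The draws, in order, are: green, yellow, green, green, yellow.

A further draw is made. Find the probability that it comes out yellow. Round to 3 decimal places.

Compute the likelihood of the observed sequence for each case: P(data | urn A) = (9/12)(3/12)(9/12)(9/12)(3/12) = 0.026367; P(data | urn B) = (5/8)(3/8)(5/8)(5/8)(3/8) = 0.034332.
The prior-weighted likelihoods are 1/2 · 0.026367 = 0.013184, 1/2 · 0.034332 = 0.017166; summing to 0.03035.
Normalising, the posterior is P(urn A | data) = 0.43439, P(urn B | data) = 0.56561.
The predictive probability is P(yellow next | data) = (1/4)(0.43439) + (3/8)(0.56561) = 0.3207.

0.321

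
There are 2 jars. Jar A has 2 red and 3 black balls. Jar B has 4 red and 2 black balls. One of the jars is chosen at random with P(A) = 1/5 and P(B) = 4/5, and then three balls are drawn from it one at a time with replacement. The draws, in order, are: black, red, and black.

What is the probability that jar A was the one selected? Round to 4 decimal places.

The likelihood of the observed sequence under each hypothesis: P(data | jar A) = (3/5)(2/5)(3/5) = 0.144; P(data | jar B) = (2/6)(4/6)(2/6) = 0.074074.
Weighting by the prior gives 1/5 · 0.144 = 0.0288, 4/5 · 0.074074 = 0.059259; with total 0.088059.
Hence P(jar A | data) = (0.0288) / (0.088059) = 0.32705.

0.3271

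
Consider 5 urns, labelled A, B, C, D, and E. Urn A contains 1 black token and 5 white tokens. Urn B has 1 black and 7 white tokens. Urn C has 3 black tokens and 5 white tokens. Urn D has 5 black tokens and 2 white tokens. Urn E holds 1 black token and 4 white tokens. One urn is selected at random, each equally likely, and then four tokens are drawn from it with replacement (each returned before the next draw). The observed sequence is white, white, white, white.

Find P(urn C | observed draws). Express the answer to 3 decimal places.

The likelihood of the observed sequence under each hypothesis: P(data | urn A) = (5/6)(5/6)(5/6)(5/6) = 0.48225; P(data | urn B) = (7/8)(7/8)(7/8)(7/8) = 0.58618; P(data | urn C) = (5/8)(5/8)(5/8)(5/8) = 0.15259; P(data | urn D) = (2/7)(2/7)(2/7)(2/7) = 0.0066639; P(data | urn E) = (4/5)(4/5)(4/5)(4/5) = 0.4096.
Weighting by the prior gives 1/5 · 0.48225 = 0.096451, 1/5 · 0.58618 = 0.11724, 1/5 · 0.15259 = 0.030518, 1/5 · 0.0066639 = 0.0013328, 1/5 · 0.4096 = 0.08192; with total 0.32746.
So P(urn C | data) = (0.030518) / (0.32746) = 0.093196.

0.093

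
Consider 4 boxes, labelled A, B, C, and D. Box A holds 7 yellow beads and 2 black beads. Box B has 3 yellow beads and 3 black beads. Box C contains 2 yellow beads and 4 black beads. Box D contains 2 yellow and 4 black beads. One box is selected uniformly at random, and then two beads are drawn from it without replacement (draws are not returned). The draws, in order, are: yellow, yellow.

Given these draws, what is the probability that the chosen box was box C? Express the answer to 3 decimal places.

0.073

For each hypothesis, P(data | H) works out to: P(data | box A) = (7/9)(6/8) = 7/12; P(data | box B) = (3/6)(2/5) = 1/5; P(data | box C) = (2/6)(1/5) = 1/15; P(data | box D) = (2/6)(1/5) = 1/15.
Weighting by the prior gives 1/4 · 7/12 = 7/48, 1/4 · 1/5 = 1/20, 1/4 · 1/15 = 1/60, 1/4 · 1/15 = 1/60; these sum to 11/48.
So P(box C | data) = (1/60) / (11/48) = 4/55.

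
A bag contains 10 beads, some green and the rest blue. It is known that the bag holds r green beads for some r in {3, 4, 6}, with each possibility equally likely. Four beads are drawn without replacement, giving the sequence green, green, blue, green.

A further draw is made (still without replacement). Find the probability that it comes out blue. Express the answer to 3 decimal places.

0.604

Under each hypothesis, the probability of the observed sequence is: P(data | r = 3) = (3/10)(2/9)(7/8)(1/7) = 1/120; P(data | r = 4) = (4/10)(3/9)(6/8)(2/7) = 1/35; P(data | r = 6) = (6/10)(5/9)(4/8)(4/7) = 2/21.
Multiplying each by its prior: 1/3 · 1/120 = 1/360, 1/3 · 1/35 = 1/105, 1/3 · 2/21 = 2/63; summing to 37/840.
The posterior is then P(r = 3 | data) = 7/111, P(r = 4 | data) = 8/37, P(r = 6 | data) = 80/111.
So P(blue next | data) = Σ P(blue next | H) P(H | data) = (1)(7/111) + (5/6)(8/37) + (1/2)(80/111) = 67/111.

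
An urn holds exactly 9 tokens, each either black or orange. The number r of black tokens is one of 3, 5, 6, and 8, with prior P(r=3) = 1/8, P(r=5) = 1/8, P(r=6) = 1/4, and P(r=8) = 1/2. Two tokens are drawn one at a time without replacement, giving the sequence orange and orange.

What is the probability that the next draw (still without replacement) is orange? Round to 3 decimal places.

Compute the likelihood of the observed sequence for each case: P(data | r = 3) = (6/9)(5/8) = 5/12; P(data | r = 5) = (4/9)(3/8) = 1/6; P(data | r = 6) = (3/9)(2/8) = 1/12; P(data | r = 8) = (1/9)(0/8) = 0.
The prior-weighted likelihoods are 1/8 · 5/12 = 5/96, 1/8 · 1/6 = 1/48, 1/4 · 1/12 = 1/48, 1/2 · 0 = 0; these sum to 3/32.
Dividing through by the total gives posterior P(r = 3 | data) = 5/9, P(r = 5 | data) = 2/9, P(r = 6 | data) = 2/9, P(r = 8 | data) = 0.
So P(orange next | data) = Σ P(orange next | H) P(H | data) = (4/7)(5/9) + (2/7)(2/9) + (1/7)(2/9) = 26/63.

0.413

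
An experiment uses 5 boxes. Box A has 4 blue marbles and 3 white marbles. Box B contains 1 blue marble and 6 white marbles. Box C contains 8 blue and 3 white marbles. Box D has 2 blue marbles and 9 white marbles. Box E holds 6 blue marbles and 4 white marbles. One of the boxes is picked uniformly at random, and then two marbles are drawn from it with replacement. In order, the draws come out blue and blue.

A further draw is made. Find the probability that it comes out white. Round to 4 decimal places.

Under each hypothesis, the probability of the observed sequence is: P(data | box A) = (4/7)(4/7) = 0.32653; P(data | box B) = (1/7)(1/7) = 0.020408; P(data | box C) = (8/11)(8/11) = 0.52893; P(data | box D) = (2/11)(2/11) = 0.033058; P(data | box E) = (6/10)(6/10) = 0.36.
The prior-weighted likelihoods are 1/5 · 0.32653 = 0.065306, 1/5 · 0.020408 = 0.0040816, 1/5 · 0.52893 = 0.10579, 1/5 · 0.033058 = 0.0066116, 1/5 · 0.36 = 0.072; with total 0.25378.
Normalising, the posterior is P(box A | data) = 0.25733, P(box B | data) = 0.016083, P(box C | data) = 0.41683, P(box D | data) = 0.026052, P(box E | data) = 0.28371.
Averaging over the posterior, P(white next | data) = (3/7)(0.25733) + (6/7)(0.016083) + (3/11)(0.41683) + (9/11)(0.026052) + (2/5)(0.28371) = 0.37255.

0.3725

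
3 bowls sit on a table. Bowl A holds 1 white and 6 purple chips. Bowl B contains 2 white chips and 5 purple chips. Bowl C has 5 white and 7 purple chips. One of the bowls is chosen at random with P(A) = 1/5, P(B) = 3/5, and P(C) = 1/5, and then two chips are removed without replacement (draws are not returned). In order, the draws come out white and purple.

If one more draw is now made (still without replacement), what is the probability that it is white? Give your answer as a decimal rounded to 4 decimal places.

For each hypothesis, P(data | H) works out to: P(data | bowl A) = (1/7)(6/6) = 0.14286; P(data | bowl B) = (2/7)(5/6) = 0.2381; P(data | bowl C) = (5/12)(7/11) = 0.26515.
Weighting by the prior gives 1/5 · 0.14286 = 0.028571, 3/5 · 0.2381 = 0.14286, 1/5 · 0.26515 = 0.05303; these sum to 0.22446.
Normalising, the posterior is P(bowl A | data) = 0.12729, P(bowl B | data) = 0.63645, P(bowl C | data) = 0.23626.
The predictive probability is P(white next | data) = (0)(0.12729) + (1/5)(0.63645) + (2/5)(0.23626) = 0.22179.

0.2218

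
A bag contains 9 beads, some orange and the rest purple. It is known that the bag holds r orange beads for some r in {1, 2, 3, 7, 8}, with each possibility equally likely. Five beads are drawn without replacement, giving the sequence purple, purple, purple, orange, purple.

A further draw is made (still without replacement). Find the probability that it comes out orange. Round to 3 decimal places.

Compute the likelihood of the observed sequence for each case: P(data | r = 1) = (8/9)(7/8)(6/7)(1/6)(5/5) = 1/9; P(data | r = 2) = (7/9)(6/8)(5/7)(2/6)(4/5) = 1/9; P(data | r = 3) = (6/9)(5/8)(4/7)(3/6)(3/5) = 1/14; P(data | r = 7) = (2/9)(1/8)(0/7) = 0; P(data | r = 8) = (1/9)(0/8) = 0.
Weighting by the prior gives 1/5 · 1/9 = 1/45, 1/5 · 1/9 = 1/45, 1/5 · 1/14 = 1/70, 1/5 · 0 = 0, 1/5 · 0 = 0; these sum to 37/630.
Dividing through by the total gives posterior P(r = 1 | data) = 14/37, P(r = 2 | data) = 14/37, P(r = 3 | data) = 9/37, P(r = 7 | data) = 0, P(r = 8 | data) = 0.
Averaging over the posterior, P(orange next | data) = (0)(14/37) + (1/4)(14/37) + (1/2)(9/37) = 8/37.

0.216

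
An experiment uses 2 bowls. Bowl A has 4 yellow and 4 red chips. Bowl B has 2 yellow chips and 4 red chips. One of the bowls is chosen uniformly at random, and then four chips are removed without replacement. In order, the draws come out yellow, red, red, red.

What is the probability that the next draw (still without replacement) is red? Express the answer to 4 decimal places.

0.4250

Compute the likelihood of the observed sequence for each case: P(data | bowl A) = (4/8)(4/7)(3/6)(2/5) = 2/35; P(data | bowl B) = (2/6)(4/5)(3/4)(2/3) = 2/15.
Multiplying each by its prior: 1/2 · 2/35 = 1/35, 1/2 · 2/15 = 1/15; summing to 2/21.
Normalising, the posterior is P(bowl A | data) = 3/10, P(bowl B | data) = 7/10.
So P(red next | data) = Σ P(red next | H) P(H | data) = (1/4)(3/10) + (1/2)(7/10) = 17/40.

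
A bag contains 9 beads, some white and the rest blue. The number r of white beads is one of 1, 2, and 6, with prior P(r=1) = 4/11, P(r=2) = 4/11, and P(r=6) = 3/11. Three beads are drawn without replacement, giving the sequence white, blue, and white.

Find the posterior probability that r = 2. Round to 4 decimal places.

0.1718

The likelihood of the observed sequence under each hypothesis: P(data | r = 1) = (1/9)(8/8)(0/7) = 0; P(data | r = 2) = (2/9)(7/8)(1/7) = 0.027778; P(data | r = 6) = (6/9)(3/8)(5/7) = 0.17857.
Weighting by the prior gives 4/11 · 0 = 0, 4/11 · 0.027778 = 0.010101, 3/11 · 0.17857 = 0.048701; summing to 0.058802.
By Bayes' rule, P(r = 2 | data) = (0.010101) / (0.058802) = 0.17178.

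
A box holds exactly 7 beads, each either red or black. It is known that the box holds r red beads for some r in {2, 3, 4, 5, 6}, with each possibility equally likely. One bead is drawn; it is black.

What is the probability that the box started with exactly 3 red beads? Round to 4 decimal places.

0.2667

The likelihood of this draw under each hypothesis: P(data | r = 2) = (5/7) = 5/7; P(data | r = 3) = (4/7) = 4/7; P(data | r = 4) = (3/7) = 3/7; P(data | r = 5) = (2/7) = 2/7; P(data | r = 6) = (1/7) = 1/7.
The prior-weighted likelihoods are 1/5 · 5/7 = 1/7, 1/5 · 4/7 = 4/35, 1/5 · 3/7 = 3/35, 1/5 · 2/7 = 2/35, 1/5 · 1/7 = 1/35; with total 3/7.
Therefore the posterior P(r = 3 | data) = (4/35) / (3/7) = 4/15.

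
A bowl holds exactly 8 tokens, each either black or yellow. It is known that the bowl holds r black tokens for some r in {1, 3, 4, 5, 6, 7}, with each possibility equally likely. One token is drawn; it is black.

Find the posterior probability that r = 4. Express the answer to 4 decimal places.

For each hypothesis, P(data | H) works out to: P(data | r = 1) = (1/8) = 1/8; P(data | r = 3) = (3/8) = 3/8; P(data | r = 4) = (4/8) = 1/2; P(data | r = 5) = (5/8) = 5/8; P(data | r = 6) = (6/8) = 3/4; P(data | r = 7) = (7/8) = 7/8.
Weighting by the prior gives 1/6 · 1/8 = 1/48, 1/6 · 3/8 = 1/16, 1/6 · 1/2 = 1/12, 1/6 · 5/8 = 5/48, 1/6 · 3/4 = 1/8, 1/6 · 7/8 = 7/48; with total 13/24.
Therefore the posterior P(r = 4 | data) = (1/12) / (13/24) = 2/13.

0.1538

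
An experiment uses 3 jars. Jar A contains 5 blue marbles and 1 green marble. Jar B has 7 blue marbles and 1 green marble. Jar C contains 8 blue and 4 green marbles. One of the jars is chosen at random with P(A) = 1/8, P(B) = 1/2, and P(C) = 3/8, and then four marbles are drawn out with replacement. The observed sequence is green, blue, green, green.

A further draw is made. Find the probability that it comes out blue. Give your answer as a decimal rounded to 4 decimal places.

Under each hypothesis, the probability of the observed sequence is: P(data | jar A) = (1/6)(5/6)(1/6)(1/6) = 0.003858; P(data | jar B) = (1/8)(7/8)(1/8)(1/8) = 0.001709; P(data | jar C) = (4/12)(8/12)(4/12)(4/12) = 0.024691.
The prior-weighted likelihoods are 1/8 · 0.003858 = 0.00048225, 1/2 · 0.001709 = 0.00085449, 3/8 · 0.024691 = 0.0092593; with total 0.010596.
The posterior is then P(jar A | data) = 0.045513, P(jar B | data) = 0.080643, P(jar C | data) = 0.87384.
So P(blue next | data) = Σ P(blue next | H) P(H | data) = (5/6)(0.045513) + (7/8)(0.080643) + (2/3)(0.87384) = 0.69105.

0.6911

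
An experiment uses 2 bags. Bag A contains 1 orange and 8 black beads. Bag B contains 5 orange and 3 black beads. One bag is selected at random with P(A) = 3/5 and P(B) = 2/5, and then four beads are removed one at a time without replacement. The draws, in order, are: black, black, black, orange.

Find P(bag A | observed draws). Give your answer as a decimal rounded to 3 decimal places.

Compute the likelihood of the observed sequence for each case: P(data | bag A) = (8/9)(7/8)(6/7)(1/6) = 1/9; P(data | bag B) = (3/8)(2/7)(1/6)(5/5) = 1/56.
Multiplying each by its prior: 3/5 · 1/9 = 1/15, 2/5 · 1/56 = 1/140; summing to 31/420.
Therefore the posterior P(bag A | data) = (1/15) / (31/420) = 28/31.

0.903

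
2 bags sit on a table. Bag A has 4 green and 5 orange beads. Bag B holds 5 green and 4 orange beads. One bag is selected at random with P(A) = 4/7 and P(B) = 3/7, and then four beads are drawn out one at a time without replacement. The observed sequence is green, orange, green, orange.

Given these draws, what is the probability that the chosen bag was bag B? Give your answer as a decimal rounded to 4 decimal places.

Compute the likelihood of the observed sequence for each case: P(data | bag A) = (4/9)(5/8)(3/7)(4/6) = 5/63; P(data | bag B) = (5/9)(4/8)(4/7)(3/6) = 5/63.
Multiplying each by its prior: 4/7 · 5/63 = 20/441, 3/7 · 5/63 = 5/147; with total 5/63.
Hence P(bag B | data) = (5/147) / (5/63) = 3/7.

0.4286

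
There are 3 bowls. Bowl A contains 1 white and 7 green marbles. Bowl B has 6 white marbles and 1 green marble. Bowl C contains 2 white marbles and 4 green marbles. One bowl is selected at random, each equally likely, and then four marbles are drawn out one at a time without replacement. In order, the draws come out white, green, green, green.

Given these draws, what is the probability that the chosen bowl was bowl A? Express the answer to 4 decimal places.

0.4839

Compute the likelihood of the observed sequence for each case: P(data | bowl A) = (1/8)(7/7)(6/6)(5/5) = 1/8; P(data | bowl B) = (6/7)(1/6)(0/5) = 0; P(data | bowl C) = (2/6)(4/5)(3/4)(2/3) = 2/15.
The prior-weighted likelihoods are 1/3 · 1/8 = 1/24, 1/3 · 0 = 0, 1/3 · 2/15 = 2/45; these sum to 31/360.
By Bayes' rule, P(bowl A | data) = (1/24) / (31/360) = 15/31.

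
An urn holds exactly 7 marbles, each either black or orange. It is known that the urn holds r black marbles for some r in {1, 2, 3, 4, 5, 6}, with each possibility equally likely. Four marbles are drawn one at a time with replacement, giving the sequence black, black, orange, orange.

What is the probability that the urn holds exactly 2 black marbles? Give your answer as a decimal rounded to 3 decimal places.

0.179

Compute the likelihood of the observed sequence for each case: P(data | r = 1) = (1/7)(1/7)(6/7)(6/7) = 0.014994; P(data | r = 2) = (2/7)(2/7)(5/7)(5/7) = 0.041649; P(data | r = 3) = (3/7)(3/7)(4/7)(4/7) = 0.059975; P(data | r = 4) = (4/7)(4/7)(3/7)(3/7) = 0.059975; P(data | r = 5) = (5/7)(5/7)(2/7)(2/7) = 0.041649; P(data | r = 6) = (6/7)(6/7)(1/7)(1/7) = 0.014994.
The prior-weighted likelihoods are 1/6 · 0.014994 = 0.002499, 1/6 · 0.041649 = 0.0069416, 1/6 · 0.059975 = 0.0099958, 1/6 · 0.059975 = 0.0099958, 1/6 · 0.041649 = 0.0069416, 1/6 · 0.014994 = 0.002499; summing to 0.038873.
Hence P(r = 2 | data) = (0.0069416) / (0.038873) = 0.17857.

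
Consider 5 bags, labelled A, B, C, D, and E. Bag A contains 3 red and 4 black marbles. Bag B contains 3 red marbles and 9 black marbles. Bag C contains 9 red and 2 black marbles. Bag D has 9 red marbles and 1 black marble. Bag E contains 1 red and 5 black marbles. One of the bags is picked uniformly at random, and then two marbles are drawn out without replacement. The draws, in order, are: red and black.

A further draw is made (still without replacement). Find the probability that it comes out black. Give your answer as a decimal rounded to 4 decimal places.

The likelihood of the observed sequence under each hypothesis: P(data | bag A) = (3/7)(4/6) = 0.28571; P(data | bag B) = (3/12)(9/11) = 0.20455; P(data | bag C) = (9/11)(2/10) = 0.16364; P(data | bag D) = (9/10)(1/9) = 0.1; P(data | bag E) = (1/6)(5/5) = 0.16667.
The prior-weighted likelihoods are 1/5 · 0.28571 = 0.057143, 1/5 · 0.20455 = 0.040909, 1/5 · 0.16364 = 0.032727, 1/5 · 0.1 = 0.02, 1/5 · 0.16667 = 0.033333; these sum to 0.18411.
The posterior is then P(bag A | data) = 0.31037, P(bag B | data) = 0.2222, P(bag C | data) = 0.17776, P(bag D | data) = 0.10863, P(bag E | data) = 0.18105.
The predictive probability is P(black next | data) = (3/5)(0.31037) + (4/5)(0.2222) + (1/9)(0.17776) + (0)(0.10863) + (1)(0.18105) = 0.56478.

0.5648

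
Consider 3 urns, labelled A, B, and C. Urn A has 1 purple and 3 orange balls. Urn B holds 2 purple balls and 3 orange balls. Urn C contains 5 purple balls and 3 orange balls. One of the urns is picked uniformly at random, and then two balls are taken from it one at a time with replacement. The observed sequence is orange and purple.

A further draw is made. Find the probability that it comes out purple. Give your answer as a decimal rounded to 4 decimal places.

0.4372

For each hypothesis, P(data | H) works out to: P(data | urn A) = (3/4)(1/4) = 0.1875; P(data | urn B) = (3/5)(2/5) = 0.24; P(data | urn C) = (3/8)(5/8) = 0.23438.
The prior-weighted likelihoods are 1/3 · 0.1875 = 0.0625, 1/3 · 0.24 = 0.08, 1/3 · 0.23438 = 0.078125; with total 0.22062.
Dividing through by the total gives posterior P(urn A | data) = 0.28329, P(urn B | data) = 0.36261, P(urn C | data) = 0.35411.
So P(purple next | data) = Σ P(purple next | H) P(H | data) = (1/4)(0.28329) + (2/5)(0.36261) + (5/8)(0.35411) = 0.43718.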